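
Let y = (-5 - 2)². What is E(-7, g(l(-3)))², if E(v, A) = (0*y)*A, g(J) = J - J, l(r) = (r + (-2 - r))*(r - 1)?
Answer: 0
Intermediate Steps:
y = 49 (y = (-7)² = 49)
l(r) = 2 - 2*r (l(r) = -2*(-1 + r) = 2 - 2*r)
g(J) = 0
E(v, A) = 0 (E(v, A) = (0*49)*A = 0*A = 0)
E(-7, g(l(-3)))² = 0² = 0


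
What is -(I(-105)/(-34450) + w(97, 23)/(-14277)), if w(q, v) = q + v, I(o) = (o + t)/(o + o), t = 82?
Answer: 289489457/34428985500 ≈ 0.0084083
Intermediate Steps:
I(o) = (82 + o)/(2*o) (I(o) = (o + 82)/(o + o) = (82 + o)/((2*o)) = (82 + o)*(1/(2*o)) = (82 + o)/(2*o))
-(I(-105)/(-34450) + w(97, 23)/(-14277)) = -(((1/2)*(82 - 105)/(-105))/(-34450) + (97 + 23)/(-14277)) = -(((1/2)*(-1/105)*(-23))*(-1/34450) + 120*(-1/14277)) = -((23/210)*(-1/34450) - 40/4759) = -(-23/7234500 - 40/4759) = -1*(-289489457/34428985500) = 289489457/34428985500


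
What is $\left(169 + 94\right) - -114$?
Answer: $377$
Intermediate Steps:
$\left(169 + 94\right) - -114 = 263 + 114 = 377$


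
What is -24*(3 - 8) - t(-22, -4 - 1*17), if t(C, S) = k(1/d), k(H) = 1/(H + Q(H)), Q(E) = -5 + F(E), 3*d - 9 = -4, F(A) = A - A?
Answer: 2645/22 ≈ 120.23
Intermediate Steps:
F(A) = 0
d = 5/3 (d = 3 + (⅓)*(-4) = 3 - 4/3 = 5/3 ≈ 1.6667)
Q(E) = -5 (Q(E) = -5 + 0 = -5)
k(H) = 1/(-5 + H) (k(H) = 1/(H - 5) = 1/(-5 + H))
t(C, S) = -5/22 (t(C, S) = 1/(-5 + 1/(5/3)) = 1/(-5 + ⅗) = 1/(-22/5) = -5/22)
-24*(3 - 8) - t(-22, -4 - 1*17) = -24*(3 - 8) - 1*(-5/22) = -24*(-5) + 5/22 = 120 + 5/22 = 2645/22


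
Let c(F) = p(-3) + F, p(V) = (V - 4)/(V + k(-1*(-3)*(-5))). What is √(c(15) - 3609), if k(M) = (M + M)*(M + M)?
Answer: 5*I*√115670841/897 ≈ 59.95*I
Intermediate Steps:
k(M) = 4*M² (k(M) = (2*M)*(2*M) = 4*M²)
p(V) = (-4 + V)/(900 + V) (p(V) = (V - 4)/(V + 4*(-1*(-3)*(-5))²) = (-4 + V)/(V + 4*(3*(-5))²) = (-4 + V)/(V + 4*(-15)²) = (-4 + V)/(V + 4*225) = (-4 + V)/(V + 900) = (-4 + V)/(900 + V))
c(F) = -7/897 + F (c(F) = (-4 - 3)/(900 - 3) + F = -7/897 + F)
√(c(15) - 3609) = √((-7/897 + 15) - 3609) = √(13448/897 - 3609) = √(-3223825/897) = 5*I*√115670841/897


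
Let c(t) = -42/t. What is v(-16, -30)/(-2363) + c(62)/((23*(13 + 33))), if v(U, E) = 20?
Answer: -705583/77501674 ≈ -0.0091041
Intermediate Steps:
v(-16, -30)/(-2363) + c(62)/((23*(13 + 33))) = 20/(-2363) + (-42/62)/((23*(13 + 33))) = 20*(-1/2363) + (-42*1/62)/((23*46)) = -20/2363 - 21/31/1058 = -20/2363 - 21/31*1/1058 = -20/2363 - 21/32798 = -705583/77501674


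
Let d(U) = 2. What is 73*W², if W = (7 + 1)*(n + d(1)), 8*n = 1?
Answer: 21097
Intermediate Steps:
n = ⅛ (n = (⅛)*1 = ⅛ ≈ 0.12500)
W = 17 (W = (7 + 1)*(⅛ + 2) = 8*(17/8) = 17)
73*W² = 73*17² = 73*289 = 21097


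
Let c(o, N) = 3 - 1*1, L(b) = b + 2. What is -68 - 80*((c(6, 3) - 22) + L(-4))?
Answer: 1692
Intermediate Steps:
L(b) = 2 + b
c(o, N) = 2 (c(o, N) = 3 - 1 = 2)
-68 - 80*((c(6, 3) - 22) + L(-4)) = -68 - 80*((2 - 22) + (2 - 4)) = -68 - 80*(-20 - 2) = -68 - 80*(-22) = -68 + 1760 = 1692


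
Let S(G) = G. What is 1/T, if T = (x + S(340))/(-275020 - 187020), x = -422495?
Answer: 92408/84431 ≈ 1.0945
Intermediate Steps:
T = 84431/92408 (T = (-422495 + 340)/(-275020 - 187020) = -422155/(-462040) = -422155*(-1/462040) = 84431/92408 ≈ 0.91368)
1/T = 1/(84431/92408) = 92408/84431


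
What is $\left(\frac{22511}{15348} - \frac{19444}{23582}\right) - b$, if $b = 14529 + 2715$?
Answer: $- \frac{3120500599447}{180968268} \approx -17243.0$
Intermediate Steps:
$b = 17244$
$\left(\frac{22511}{15348} - \frac{19444}{23582}\right) - b = \left(\frac{22511}{15348} - \frac{19444}{23582}\right) - 17244 = \left(22511 \cdot \frac{1}{15348} - \frac{9722}{11791}\right) - 17244 = \left(\frac{22511}{15348} - \frac{9722}{11791}\right) - 17244 = \frac{116213945}{180968268} - 17244 = - \frac{3120500599447}{180968268}$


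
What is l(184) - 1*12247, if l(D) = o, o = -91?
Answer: -12338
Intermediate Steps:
l(D) = -91
l(184) - 1*12247 = -91 - 1*12247 = -91 - 12247 = -12338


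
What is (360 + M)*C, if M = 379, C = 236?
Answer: 174404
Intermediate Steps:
(360 + M)*C = (360 + 379)*236 = 739*236 = 174404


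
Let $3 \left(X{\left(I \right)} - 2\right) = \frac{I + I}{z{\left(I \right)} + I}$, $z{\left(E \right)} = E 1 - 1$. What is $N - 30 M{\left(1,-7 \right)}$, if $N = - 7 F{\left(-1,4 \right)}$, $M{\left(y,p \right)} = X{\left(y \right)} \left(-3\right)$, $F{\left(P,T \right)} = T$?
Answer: $212$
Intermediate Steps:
$z{\left(E \right)} = -1 + E$ ($z{\left(E \right)} = E - 1 = -1 + E$)
$X{\left(I \right)} = 2 + \frac{2 I}{3 \left(-1 + 2 I\right)}$ ($X{\left(I \right)} = 2 + \frac{\left(I + I\right) \frac{1}{\left(-1 + I\right) + I}}{3} = 2 + \frac{2 I \frac{1}{-1 + 2 I}}{3} = 2 + \frac{2 I}{3 \left(-1 + 2 I\right)}$)
$M{\left(y,p \right)} = - \frac{2 \left(-3 + 7 y\right)}{-1 + 2 y}$ ($M{\left(y,p \right)} = \frac{2 \left(-3 + 7 y\right)}{3 \left(-1 + 2 y\right)} \left(-3\right) = - \frac{2 \left(-3 + 7 y\right)}{-1 + 2 y}$)
$N = -28$ ($N = \left(-7\right) 4 = -28$)
$N - 30 M{\left(1,-7 \right)} = -28 - 30 \frac{2 \left(3 - 7\right)}{-1 + 2 \cdot 1} = -28 - 30 \frac{2 \left(3 - 7\right)}{-1 + 2} = -28 - 30 \cdot 2 \cdot 1^{-1} \left(-4\right) = -28 - 30 \cdot 2 \cdot 1 \left(-4\right) = -28 - -240 = -28 + 240 = 212$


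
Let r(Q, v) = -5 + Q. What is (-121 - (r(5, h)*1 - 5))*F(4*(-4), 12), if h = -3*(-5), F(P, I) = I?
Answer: -1392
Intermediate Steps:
h = 15
(-121 - (r(5, h)*1 - 5))*F(4*(-4), 12) = (-121 - ((-5 + 5)*1 - 5))*12 = (-121 - (0*1 - 5))*12 = (-121 - (0 - 5))*12 = (-121 - 1*(-5))*12 = (-121 + 5)*12 = -116*12 = -1392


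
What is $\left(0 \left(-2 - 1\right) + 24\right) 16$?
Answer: $384$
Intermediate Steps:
$\left(0 \left(-2 - 1\right) + 24\right) 16 = \left(0 \left(-3\right) + 24\right) 16 = \left(0 + 24\right) 16 = 24 \cdot 16 = 384$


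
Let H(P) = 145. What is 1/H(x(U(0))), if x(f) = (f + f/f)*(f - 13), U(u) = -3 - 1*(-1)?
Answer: 1/145 ≈ 0.0068966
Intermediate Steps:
U(u) = -2 (U(u) = -3 + 1 = -2)
x(f) = (1 + f)*(-13 + f) (x(f) = (f + 1)*(-13 + f) = (1 + f)*(-13 + f))
1/H(x(U(0))) = 1/145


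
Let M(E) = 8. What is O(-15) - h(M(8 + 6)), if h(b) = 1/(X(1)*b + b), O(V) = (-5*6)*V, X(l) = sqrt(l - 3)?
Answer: 10799/24 + I*sqrt(2)/24 ≈ 449.96 + 0.058926*I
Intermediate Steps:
X(l) = sqrt(-3 + l)
O(V) = -30*V
h(b) = 1/(b + I*b*sqrt(2)) (h(b) = 1/(sqrt(-3 + 1)*b + b) = 1/(sqrt(-2)*b + b) = 1/((I*sqrt(2))*b + b) = 1/(I*b*sqrt(2) + b) = 1/(b + I*b*sqrt(2)))
O(-15) - h(M(8 + 6)) = -30*(-15) - 1/(8*(1 + I*sqrt(2))) = 450 - 1/(8*(1 + I*sqrt(2)))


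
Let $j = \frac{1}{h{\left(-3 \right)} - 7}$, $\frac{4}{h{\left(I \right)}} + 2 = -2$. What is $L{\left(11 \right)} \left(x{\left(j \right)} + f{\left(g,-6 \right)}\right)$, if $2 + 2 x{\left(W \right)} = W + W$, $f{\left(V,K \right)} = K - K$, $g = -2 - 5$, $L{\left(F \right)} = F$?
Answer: $- \frac{99}{8} \approx -12.375$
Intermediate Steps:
$g = -7$
$h{\left(I \right)} = -1$ ($h{\left(I \right)} = \frac{4}{-2 - 2} = \frac{4}{-4} = 4 \left(- \frac{1}{4}\right) = -1$)
$f{\left(V,K \right)} = 0$
$j = - \frac{1}{8}$ ($j = \frac{1}{-1 - 7} = \frac{1}{-8} = - \frac{1}{8} \approx -0.125$)
$x{\left(W \right)} = -1 + W$ ($x{\left(W \right)} = -1 + \frac{W + W}{2} = -1 + \frac{2 W}{2} = -1 + W$)
$L{\left(11 \right)} \left(x{\left(j \right)} + f{\left(g,-6 \right)}\right) = 11 \left(\left(-1 - \frac{1}{8}\right) + 0\right) = 11 \left(- \frac{9}{8} + 0\right) = 11 \left(- \frac{9}{8}\right) = - \frac{99}{8}$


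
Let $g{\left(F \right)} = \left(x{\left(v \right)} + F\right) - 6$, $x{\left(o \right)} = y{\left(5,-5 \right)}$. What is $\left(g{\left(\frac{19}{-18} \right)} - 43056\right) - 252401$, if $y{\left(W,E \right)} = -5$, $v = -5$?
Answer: $- \frac{5318443}{18} \approx -2.9547 \cdot 10^{5}$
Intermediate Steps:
$x{\left(o \right)} = -5$
$g{\left(F \right)} = -11 + F$ ($g{\left(F \right)} = \left(-5 + F\right) - 6 = -11 + F$)
$\left(g{\left(\frac{19}{-18} \right)} - 43056\right) - 252401 = \left(\left(-11 + \frac{19}{-18}\right) - 43056\right) - 252401 = \left(\left(-11 + 19 \left(- \frac{1}{18}\right)\right) - 43056\right) - 252401 = \left(\left(-11 - \frac{19}{18}\right) - 43056\right) - 252401 = \left(- \frac{217}{18} - 43056\right) - 252401 = - \frac{775225}{18} - 252401 = - \frac{5318443}{18}$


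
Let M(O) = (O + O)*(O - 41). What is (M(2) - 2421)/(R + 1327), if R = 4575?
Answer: -2577/5902 ≈ -0.43663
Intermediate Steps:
M(O) = 2*O*(-41 + O) (M(O) = (2*O)*(-41 + O) = 2*O*(-41 + O))
(M(2) - 2421)/(R + 1327) = (2*2*(-41 + 2) - 2421)/(4575 + 1327) = (2*2*(-39) - 2421)/5902 = (-156 - 2421)*(1/5902) = -2577*1/5902 = -2577/5902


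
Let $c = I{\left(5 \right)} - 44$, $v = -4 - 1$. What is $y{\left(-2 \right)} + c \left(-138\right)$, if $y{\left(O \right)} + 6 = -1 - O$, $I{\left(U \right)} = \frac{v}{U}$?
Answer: $6205$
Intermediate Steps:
$v = -5$ ($v = -4 - 1 = -5$)
$I{\left(U \right)} = - \frac{5}{U}$
$y{\left(O \right)} = -7 - O$ ($y{\left(O \right)} = -6 - \left(1 + O\right) = -7 - O$)
$c = -45$ ($c = - \frac{5}{5} - 44 = \left(-5\right) \frac{1}{5} - 44 = -1 - 44 = -45$)
$y{\left(-2 \right)} + c \left(-138\right) = \left(-7 - -2\right) - -6210 = \left(-7 + 2\right) + 6210 = -5 + 6210 = 6205$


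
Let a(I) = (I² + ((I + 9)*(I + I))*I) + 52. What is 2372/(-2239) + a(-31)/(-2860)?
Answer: 85621849/6403540 ≈ 13.371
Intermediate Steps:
a(I) = 52 + I² + 2*I²*(9 + I) (a(I) = (I² + ((9 + I)*(2*I))*I) + 52 = (I² + (2*I*(9 + I))*I) + 52 = (I² + 2*I²*(9 + I)) + 52 = 52 + I² + 2*I²*(9 + I))
2372/(-2239) + a(-31)/(-2860) = 2372/(-2239) + (52 + 2*(-31)³ + 19*(-31)²)/(-2860) = 2372*(-1/2239) + (52 + 2*(-29791) + 19*961)*(-1/2860) = -2372/2239 + (52 - 59582 + 18259)*(-1/2860) = -2372/2239 - 41271*(-1/2860) = -2372/2239 + 41271/2860 = 85621849/6403540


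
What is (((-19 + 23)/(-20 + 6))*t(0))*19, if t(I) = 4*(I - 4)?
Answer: 608/7 ≈ 86.857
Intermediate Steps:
t(I) = -16 + 4*I (t(I) = 4*(-4 + I) = -16 + 4*I)
(((-19 + 23)/(-20 + 6))*t(0))*19 = (((-19 + 23)/(-20 + 6))*(-16 + 4*0))*19 = ((4/(-14))*(-16 + 0))*19 = ((4*(-1/14))*(-16))*19 = -2/7*(-16)*19 = (32/7)*19 = 608/7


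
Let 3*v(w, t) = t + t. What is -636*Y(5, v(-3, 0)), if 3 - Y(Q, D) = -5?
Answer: -5088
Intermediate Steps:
v(w, t) = 2*t/3 (v(w, t) = (t + t)/3 = (2*t)/3 = 2*t/3)
Y(Q, D) = 8 (Y(Q, D) = 3 - 1*(-5) = 3 + 5 = 8)
-636*Y(5, v(-3, 0)) = -636*8 = -5088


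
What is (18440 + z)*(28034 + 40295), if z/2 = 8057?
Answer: 2361040266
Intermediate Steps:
z = 16114 (z = 2*8057 = 16114)
(18440 + z)*(28034 + 40295) = (18440 + 16114)*(28034 + 40295) = 34554*68329 = 2361040266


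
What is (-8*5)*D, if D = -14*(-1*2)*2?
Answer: -2240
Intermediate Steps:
D = 56 (D = -(-28)*2 = -14*(-4) = 56)
(-8*5)*D = -8*5*56 = -40*56 = -2240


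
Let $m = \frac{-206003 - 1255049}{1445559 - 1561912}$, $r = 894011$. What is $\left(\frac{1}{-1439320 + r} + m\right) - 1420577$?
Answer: $- \frac{90132453035721714}{63448338077} \approx -1.4206 \cdot 10^{6}$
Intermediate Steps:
$m = \frac{1461052}{116353}$ ($m = - \frac{1461052}{-116353} = \left(-1461052\right) \left(- \frac{1}{116353}\right) = \frac{1461052}{116353} \approx 12.557$)
$\left(\frac{1}{-1439320 + r} + m\right) - 1420577 = \left(\frac{1}{-1439320 + 894011} + \frac{1461052}{116353}\right) - 1420577 = \left(\frac{1}{-545309} + \frac{1461052}{116353}\right) - 1420577 = \left(- \frac{1}{545309} + \frac{1461052}{116353}\right) - 1420577 = \frac{796724688715}{63448338077} - 1420577 = - \frac{90132453035721714}{63448338077}$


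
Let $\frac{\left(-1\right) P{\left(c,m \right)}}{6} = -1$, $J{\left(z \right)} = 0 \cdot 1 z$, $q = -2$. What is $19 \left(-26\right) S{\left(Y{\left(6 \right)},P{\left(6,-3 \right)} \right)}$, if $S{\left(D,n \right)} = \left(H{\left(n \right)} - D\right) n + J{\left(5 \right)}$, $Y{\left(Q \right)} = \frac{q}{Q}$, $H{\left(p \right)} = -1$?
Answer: $1976$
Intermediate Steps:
$Y{\left(Q \right)} = - \frac{2}{Q}$
$J{\left(z \right)} = 0$ ($J{\left(z \right)} = 0 z = 0$)
$P{\left(c,m \right)} = 6$ ($P{\left(c,m \right)} = \left(-6\right) \left(-1\right) = 6$)
$S{\left(D,n \right)} = n \left(-1 - D\right)$ ($S{\left(D,n \right)} = \left(-1 - D\right) n + 0 = n \left(-1 - D\right) + 0 = n \left(-1 - D\right)$)
$19 \left(-26\right) S{\left(Y{\left(6 \right)},P{\left(6,-3 \right)} \right)} = 19 \left(-26\right) 6 \left(-1 - - \frac{2}{6}\right) = - 494 \cdot 6 \left(-1 - \left(-2\right) \frac{1}{6}\right) = - 494 \cdot 6 \left(-1 - - \frac{1}{3}\right) = - 494 \cdot 6 \left(-1 + \frac{1}{3}\right) = - 494 \cdot 6 \left(- \frac{2}{3}\right) = \left(-494\right) \left(-4\right) = 1976$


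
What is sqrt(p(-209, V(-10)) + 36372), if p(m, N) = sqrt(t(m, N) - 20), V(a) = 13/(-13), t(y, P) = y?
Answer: sqrt(36372 + I*sqrt(229)) ≈ 190.71 + 0.0397*I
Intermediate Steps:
V(a) = -1 (V(a) = 13*(-1/13) = -1)
p(m, N) = sqrt(-20 + m) (p(m, N) = sqrt(m - 20) = sqrt(-20 + m))
sqrt(p(-209, V(-10)) + 36372) = sqrt(sqrt(-20 - 209) + 36372) = sqrt(sqrt(-229) + 36372) = sqrt(I*sqrt(229) + 36372) = sqrt(36372 + I*sqrt(229))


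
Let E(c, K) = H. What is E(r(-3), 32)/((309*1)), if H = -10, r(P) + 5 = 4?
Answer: -10/309 ≈ -0.032362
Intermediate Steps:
r(P) = -1 (r(P) = -5 + 4 = -1)
E(c, K) = -10
E(r(-3), 32)/((309*1)) = -10/(309*1) = -10/309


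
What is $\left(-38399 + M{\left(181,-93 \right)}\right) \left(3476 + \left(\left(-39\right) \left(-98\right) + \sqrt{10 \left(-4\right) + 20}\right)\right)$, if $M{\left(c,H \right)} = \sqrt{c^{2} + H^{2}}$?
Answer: $- 2 \left(3649 + i \sqrt{5}\right) \left(38399 - \sqrt{41410}\right) \approx -2.7875 \cdot 10^{8} - 1.7082 \cdot 10^{5} i$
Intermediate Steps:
$M{\left(c,H \right)} = \sqrt{H^{2} + c^{2}}$
$\left(-38399 + M{\left(181,-93 \right)}\right) \left(3476 + \left(\left(-39\right) \left(-98\right) + \sqrt{10 \left(-4\right) + 20}\right)\right) = \left(-38399 + \sqrt{\left(-93\right)^{2} + 181^{2}}\right) \left(3476 + \left(\left(-39\right) \left(-98\right) + \sqrt{10 \left(-4\right) + 20}\right)\right) = \left(-38399 + \sqrt{8649 + 32761}\right) \left(3476 + \left(3822 + \sqrt{-40 + 20}\right)\right) = \left(-38399 + \sqrt{41410}\right) \left(3476 + \left(3822 + \sqrt{-20}\right)\right) = \left(-38399 + \sqrt{41410}\right) \left(3476 + \left(3822 + 2 i \sqrt{5}\right)\right) = \left(-38399 + \sqrt{41410}\right) \left(7298 + 2 i \sqrt{5}\right)$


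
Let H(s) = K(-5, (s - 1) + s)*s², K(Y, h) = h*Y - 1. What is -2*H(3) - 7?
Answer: 461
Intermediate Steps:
K(Y, h) = -1 + Y*h (K(Y, h) = Y*h - 1 = -1 + Y*h)
H(s) = s²*(4 - 10*s) (H(s) = (-1 - 5*((s - 1) + s))*s² = (-1 - 5*((-1 + s) + s))*s² = (-1 - 5*(-1 + 2*s))*s² = (-1 + (5 - 10*s))*s² = (4 - 10*s)*s² = s²*(4 - 10*s))
-2*H(3) - 7 = -2*3²*(4 - 10*3) - 7 = -18*(4 - 30) - 7 = -18*(-26) - 7 = -2*(-234) - 7 = 468 - 7 = 461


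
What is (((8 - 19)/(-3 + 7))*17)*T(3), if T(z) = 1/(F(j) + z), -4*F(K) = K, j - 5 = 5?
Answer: -187/2 ≈ -93.500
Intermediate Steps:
j = 10 (j = 5 + 5 = 10)
F(K) = -K/4
T(z) = 1/(-5/2 + z) (T(z) = 1/(-¼*10 + z) = 1/(-5/2 + z))
(((8 - 19)/(-3 + 7))*17)*T(3) = (((8 - 19)/(-3 + 7))*17)*(2/(-5 + 2*3)) = (-11/4*17)*(2/(-5 + 6)) = (-11*¼*17)*(2/1) = (-11/4*17)*(2*1) = -187/4*2 = -187/2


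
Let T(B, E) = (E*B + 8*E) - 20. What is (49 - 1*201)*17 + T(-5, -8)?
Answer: -2628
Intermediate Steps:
T(B, E) = -20 + 8*E + B*E (T(B, E) = (B*E + 8*E) - 20 = (8*E + B*E) - 20 = -20 + 8*E + B*E)
(49 - 1*201)*17 + T(-5, -8) = (49 - 1*201)*17 + (-20 + 8*(-8) - 5*(-8)) = (49 - 201)*17 + (-20 - 64 + 40) = -152*17 - 44 = -2584 - 44 = -2628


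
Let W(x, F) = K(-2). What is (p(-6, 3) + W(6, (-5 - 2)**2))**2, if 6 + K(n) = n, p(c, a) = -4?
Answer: 144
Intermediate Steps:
K(n) = -6 + n
W(x, F) = -8 (W(x, F) = -6 - 2 = -8)
(p(-6, 3) + W(6, (-5 - 2)**2))**2 = (-4 - 8)**2 = (-12)**2 = 144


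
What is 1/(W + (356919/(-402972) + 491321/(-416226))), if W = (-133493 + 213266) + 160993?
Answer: 27954570612/6730452390039841 ≈ 4.1534e-6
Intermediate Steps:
W = 240766 (W = 79773 + 160993 = 240766)
1/(W + (356919/(-402972) + 491321/(-416226))) = 1/(240766 + (356919/(-402972) + 491321/(-416226))) = 1/(240766 + (356919*(-1/402972) + 491321*(-1/416226))) = 1/(240766 + (-118973/134324 - 491321/416226)) = 1/(240766 - 57757928951/27954570612) = 1/(6730452390039841/27954570612) = 27954570612/6730452390039841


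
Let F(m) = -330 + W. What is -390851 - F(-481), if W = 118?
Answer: -390639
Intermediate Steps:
F(m) = -212 (F(m) = -330 + 118 = -212)
-390851 - F(-481) = -390851 - 1*(-212) = -390851 + 212 = -390639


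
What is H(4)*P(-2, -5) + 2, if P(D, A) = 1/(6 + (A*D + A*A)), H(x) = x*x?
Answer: 98/41 ≈ 2.3902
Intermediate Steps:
H(x) = x**2
P(D, A) = 1/(6 + A**2 + A*D) (P(D, A) = 1/(6 + (A*D + A**2)) = 1/(6 + (A**2 + A*D)) = 1/(6 + A**2 + A*D))
H(4)*P(-2, -5) + 2 = 4**2/(6 + (-5)**2 - 5*(-2)) + 2 = 16/(6 + 25 + 10) + 2 = 16/41 + 2 = 98/41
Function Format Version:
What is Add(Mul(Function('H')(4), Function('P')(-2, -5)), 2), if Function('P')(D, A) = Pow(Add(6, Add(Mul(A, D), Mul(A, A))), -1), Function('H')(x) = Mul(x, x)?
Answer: Rational(98, 41) ≈ 2.3902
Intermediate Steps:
Function('H')(x) = Pow(x, 2)
Function('P')(D, A) = Pow(Add(6, Pow(A, 2), Mul(A, D)), -1) (Function('P')(D, A) = Pow(Add(6, Add(Mul(A, D), Pow(A, 2))), -1) = Pow(Add(6, Add(Pow(A, 2), Mul(A, D))), -1) = Pow(Add(6, Pow(A, 2), Mul(A, D)), -1))
Add(Mul(Function('H')(4), Function('P')(-2, -5)), 2) = Add(Mul(Pow(4, 2), Pow(Add(6, Pow(-5, 2), Mul(-5, -2)), -1)), 2) = Add(Mul(16, Pow(Add(6, 25, 10), -1)), 2) = Add(Mul(16, Pow(41, -1)), 2) = Add(Mul(16, Rational(1, 41)), 2) = Add(Rational(16, 41), 2) = Rational(98, 41)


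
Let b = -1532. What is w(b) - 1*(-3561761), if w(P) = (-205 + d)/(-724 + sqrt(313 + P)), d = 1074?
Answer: 1871330791439/525395 - 869*I*sqrt(1219)/525395 ≈ 3.5618e+6 - 0.057748*I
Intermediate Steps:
w(P) = 869/(-724 + sqrt(313 + P)) (w(P) = (-205 + 1074)/(-724 + sqrt(313 + P)) = 869/(-724 + sqrt(313 + P)))
w(b) - 1*(-3561761) = 869/(-724 + sqrt(313 - 1532)) - 1*(-3561761) = 869/(-724 + sqrt(-1219)) + 3561761 = 869/(-724 + I*sqrt(1219)) + 3561761 = 3561761 + 869/(-724 + I*sqrt(1219))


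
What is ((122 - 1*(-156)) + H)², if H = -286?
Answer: 64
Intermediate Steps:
((122 - 1*(-156)) + H)² = ((122 - 1*(-156)) - 286)² = ((122 + 156) - 286)² = (278 - 286)² = (-8)² = 64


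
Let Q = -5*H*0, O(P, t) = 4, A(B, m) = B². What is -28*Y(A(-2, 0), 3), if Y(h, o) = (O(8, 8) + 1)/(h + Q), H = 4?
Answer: -35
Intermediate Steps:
Q = 0 (Q = -5*4*0 = -20*0 = 0)
Y(h, o) = 5/h (Y(h, o) = (4 + 1)/(h + 0) = 5/h)
-28*Y(A(-2, 0), 3) = -140/((-2)²) = -140/4 = -28*5/4 = -35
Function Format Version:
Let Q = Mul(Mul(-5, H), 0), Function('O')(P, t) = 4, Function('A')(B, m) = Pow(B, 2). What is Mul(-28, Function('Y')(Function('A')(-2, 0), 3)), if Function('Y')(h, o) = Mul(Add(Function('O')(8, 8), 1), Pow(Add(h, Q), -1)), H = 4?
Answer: -35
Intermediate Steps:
Q = 0 (Q = Mul(Mul(-5, 4), 0) = Mul(-20, 0) = 0)
Function('Y')(h, o) = Mul(5, Pow(h, -1)) (Function('Y')(h, o) = Mul(Add(4, 1), Pow(Add(h, 0), -1)) = Mul(5, Pow(h, -1)))
Mul(-28, Function('Y')(Function('A')(-2, 0), 3)) = Mul(-28, Mul(5, Pow(Pow(-2, 2), -1))) = Mul(-28, Mul(5, Pow(4, -1))) = Mul(-28, Mul(5, Rational(1, 4))) = Mul(-28, Rational(5, 4)) = -35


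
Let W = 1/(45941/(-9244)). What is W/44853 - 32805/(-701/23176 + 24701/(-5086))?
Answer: 3983977019540586220756/593487144234121263 ≈ 6712.8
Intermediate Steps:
W = -9244/45941 (W = 1/(45941*(-1/9244)) = 1/(-45941/9244) = -9244/45941 ≈ -0.20121)
W/44853 - 32805/(-701/23176 + 24701/(-5086)) = -9244/45941/44853 - 32805/(-701/23176 + 24701/(-5086)) = -9244/45941*1/44853 - 32805/(-701*1/23176 + 24701*(-1/5086)) = -9244/2060591673 - 32805/(-701/23176 - 24701/5086) = -9244/2060591673 - 32805/(-288017831/58936568) = -9244/2060591673 - 32805*(-58936568/288017831) = -9244/2060591673 + 1933414113240/288017831 = 3983977019540586220756/593487144234121263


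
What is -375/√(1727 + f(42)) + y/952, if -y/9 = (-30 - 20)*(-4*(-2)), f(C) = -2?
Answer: 450/119 - 25*√69/23 ≈ -5.2474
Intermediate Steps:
y = 3600 (y = -9*(-30 - 20)*(-4*(-2)) = -(-450)*8 = -9*(-400) = 3600)
-375/√(1727 + f(42)) + y/952 = -375/√(1727 - 2) + 3600/952 = -375*√69/345 + 3600*(1/952) = -375*√69/345 + 450/119 = -25*√69/23 + 450/119 = 450/119 - 25*√69/23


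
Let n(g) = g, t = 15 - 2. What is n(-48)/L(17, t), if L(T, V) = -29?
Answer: 48/29 ≈ 1.6552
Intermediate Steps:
t = 13
n(-48)/L(17, t) = -48/(-29) = -48*(-1/29) = 48/29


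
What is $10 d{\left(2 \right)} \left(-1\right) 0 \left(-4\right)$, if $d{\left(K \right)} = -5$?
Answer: $0$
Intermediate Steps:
$10 d{\left(2 \right)} \left(-1\right) 0 \left(-4\right) = 10 \left(-5\right) \left(-1\right) 0 \left(-4\right) = - 50 \cdot 0 \left(-4\right) = \left(-50\right) 0 = 0$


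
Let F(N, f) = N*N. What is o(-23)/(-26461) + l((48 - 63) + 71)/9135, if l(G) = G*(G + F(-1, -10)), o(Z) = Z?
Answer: 4032077/11510535 ≈ 0.35029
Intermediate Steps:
F(N, f) = N²
l(G) = G*(1 + G) (l(G) = G*(G + (-1)²) = G*(G + 1) = G*(1 + G))
o(-23)/(-26461) + l((48 - 63) + 71)/9135 = -23/(-26461) + (((48 - 63) + 71)*(1 + ((48 - 63) + 71)))/9135 = -23*(-1/26461) + ((-15 + 71)*(1 + (-15 + 71)))*(1/9135) = 23/26461 + (56*(1 + 56))*(1/9135) = 23/26461 + (56*57)*(1/9135) = 23/26461 + 3192*(1/9135) = 23/26461 + 152/435 = 4032077/11510535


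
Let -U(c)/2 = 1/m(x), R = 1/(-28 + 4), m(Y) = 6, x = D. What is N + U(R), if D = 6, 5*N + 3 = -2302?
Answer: -1384/3 ≈ -461.33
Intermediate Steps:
N = -461 (N = -⅗ + (⅕)*(-2302) = -⅗ - 2302/5 = -461)
x = 6
R = -1/24 (R = 1/(-24) = -1/24 ≈ -0.041667)
U(c) = -⅓ (U(c) = -2/6 = -2*⅙ = -⅓)
N + U(R) = -461 - ⅓ = -1384/3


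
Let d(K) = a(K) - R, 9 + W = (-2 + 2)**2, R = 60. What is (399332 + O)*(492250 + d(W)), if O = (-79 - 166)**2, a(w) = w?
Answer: 226086787617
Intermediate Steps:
O = 60025 (O = (-245)**2 = 60025)
W = -9 (W = -9 + (-2 + 2)**2 = -9 + 0**2 = -9 + 0 = -9)
d(K) = -60 + K (d(K) = K - 1*60 = K - 60 = -60 + K)
(399332 + O)*(492250 + d(W)) = (399332 + 60025)*(492250 + (-60 - 9)) = 459357*(492250 - 69) = 459357*492181 = 226086787617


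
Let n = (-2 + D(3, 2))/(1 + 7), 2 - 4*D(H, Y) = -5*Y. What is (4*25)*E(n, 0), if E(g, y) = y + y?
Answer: 0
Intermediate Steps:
D(H, Y) = ½ + 5*Y/4 (D(H, Y) = ½ - (-5)*Y/4 = ½ + 5*Y/4)
n = ⅛ (n = (-2 + (½ + (5/4)*2))/(1 + 7) = (-2 + (½ + 5/2))/8 = (-2 + 3)*(⅛) = 1*(⅛) = ⅛ ≈ 0.12500)
E(g, y) = 2*y
(4*25)*E(n, 0) = (4*25)*(2*0) = 100*0 = 0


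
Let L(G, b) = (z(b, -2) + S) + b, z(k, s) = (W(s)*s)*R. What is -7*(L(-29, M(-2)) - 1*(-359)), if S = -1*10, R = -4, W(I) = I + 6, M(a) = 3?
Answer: -2688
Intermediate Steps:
W(I) = 6 + I
z(k, s) = -4*s*(6 + s) (z(k, s) = ((6 + s)*s)*(-4) = (s*(6 + s))*(-4) = -4*s*(6 + s))
S = -10
L(G, b) = 22 + b (L(G, b) = (-4*(-2)*(6 - 2) - 10) + b = (-4*(-2)*4 - 10) + b = (32 - 10) + b = 22 + b)
-7*(L(-29, M(-2)) - 1*(-359)) = -7*((22 + 3) - 1*(-359)) = -7*(25 + 359) = -7*384 = -2688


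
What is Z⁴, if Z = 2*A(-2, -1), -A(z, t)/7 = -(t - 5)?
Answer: 49787136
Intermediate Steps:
A(z, t) = -35 + 7*t (A(z, t) = -(-7)*(t - 5) = -(-7)*(-5 + t) = -7*(5 - t) = -35 + 7*t)
Z = -84 (Z = 2*(-35 + 7*(-1)) = 2*(-35 - 7) = 2*(-42) = -84)
Z⁴ = (-84)⁴ = 49787136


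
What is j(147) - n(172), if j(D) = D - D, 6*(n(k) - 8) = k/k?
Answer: -49/6 ≈ -8.1667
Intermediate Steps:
n(k) = 49/6 (n(k) = 8 + (k/k)/6 = 8 + (⅙)*1 = 8 + ⅙ = 49/6)
j(D) = 0
j(147) - n(172) = 0 - 1*49/6 = 0 - 49/6 = -49/6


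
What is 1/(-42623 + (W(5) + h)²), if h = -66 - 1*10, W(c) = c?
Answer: -1/37582 ≈ -2.6608e-5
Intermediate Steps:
h = -76 (h = -66 - 10 = -76)
1/(-42623 + (W(5) + h)²) = 1/(-42623 + (5 - 76)²) = 1/(-42623 + (-71)²) = 1/(-42623 + 5041) = 1/(-37582) = -1/37582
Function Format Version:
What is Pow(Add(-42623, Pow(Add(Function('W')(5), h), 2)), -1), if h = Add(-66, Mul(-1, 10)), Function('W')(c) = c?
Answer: Rational(-1, 37582) ≈ -2.6608e-5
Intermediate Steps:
h = -76 (h = Add(-66, -10) = -76)
Pow(Add(-42623, Pow(Add(Function('W')(5), h), 2)), -1) = Pow(Add(-42623, Pow(Add(5, -76), 2)), -1) = Pow(Add(-42623, Pow(-71, 2)), -1) = Pow(Add(-42623, 5041), -1) = Pow(-37582, -1) = Rational(-1, 37582)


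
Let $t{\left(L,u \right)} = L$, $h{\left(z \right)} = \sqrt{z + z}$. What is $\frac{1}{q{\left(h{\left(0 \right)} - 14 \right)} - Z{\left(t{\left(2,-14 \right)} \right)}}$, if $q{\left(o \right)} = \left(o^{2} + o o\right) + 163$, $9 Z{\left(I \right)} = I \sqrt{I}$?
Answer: $\frac{44955}{24950017} + \frac{18 \sqrt{2}}{24950017} \approx 0.0018028$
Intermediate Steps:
$h{\left(z \right)} = \sqrt{2} \sqrt{z}$ ($h{\left(z \right)} = \sqrt{2 z} = \sqrt{2} \sqrt{z}$)
$Z{\left(I \right)} = \frac{I^{\frac{3}{2}}}{9}$ ($Z{\left(I \right)} = \frac{I \sqrt{I}}{9} = \frac{I^{\frac{3}{2}}}{9}$)
$q{\left(o \right)} = 163 + 2 o^{2}$ ($q{\left(o \right)} = \left(o^{2} + o^{2}\right) + 163 = 2 o^{2} + 163 = 163 + 2 o^{2}$)
$\frac{1}{q{\left(h{\left(0 \right)} - 14 \right)} - Z{\left(t{\left(2,-14 \right)} \right)}} = \frac{1}{\left(163 + 2 \left(\sqrt{2} \sqrt{0} - 14\right)^{2}\right) - \frac{2^{\frac{3}{2}}}{9}} = \frac{1}{\left(163 + 2 \left(\sqrt{2} \cdot 0 - 14\right)^{2}\right) - \frac{2 \sqrt{2}}{9}} = \frac{1}{\left(163 + 2 \left(0 - 14\right)^{2}\right) - \frac{2 \sqrt{2}}{9}} = \frac{1}{\left(163 + 2 \left(-14\right)^{2}\right) - \frac{2 \sqrt{2}}{9}} = \frac{1}{\left(163 + 2 \cdot 196\right) - \frac{2 \sqrt{2}}{9}} = \frac{1}{\left(163 + 392\right) - \frac{2 \sqrt{2}}{9}} = \frac{1}{555 - \frac{2 \sqrt{2}}{9}}$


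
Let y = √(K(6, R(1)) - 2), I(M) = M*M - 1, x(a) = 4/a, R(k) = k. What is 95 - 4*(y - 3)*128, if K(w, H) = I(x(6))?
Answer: 1631 - 512*I*√23/3 ≈ 1631.0 - 818.49*I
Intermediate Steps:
I(M) = -1 + M² (I(M) = M² - 1 = -1 + M²)
K(w, H) = -5/9 (K(w, H) = -1 + (4/6)² = -1 + (4*(⅙))² = -1 + (⅔)² = -1 + 4/9 = -5/9)
y = I*√23/3 (y = √(-5/9 - 2) = √(-23/9) = I*√23/3 ≈ 1.5986*I)
95 - 4*(y - 3)*128 = 95 - 4*(I*√23/3 - 3)*128 = 95 - 4*(-3 + I*√23/3)*128 = 95 + (12 - 4*I*√23/3)*128 = 95 + (1536 - 512*I*√23/3) = 1631 - 512*I*√23/3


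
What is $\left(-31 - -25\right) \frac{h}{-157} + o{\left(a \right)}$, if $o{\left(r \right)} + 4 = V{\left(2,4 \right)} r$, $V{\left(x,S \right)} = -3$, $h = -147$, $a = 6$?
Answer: $- \frac{4336}{157} \approx -27.618$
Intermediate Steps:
$o{\left(r \right)} = -4 - 3 r$
$\left(-31 - -25\right) \frac{h}{-157} + o{\left(a \right)} = \left(-31 - -25\right) \left(- \frac{147}{-157}\right) - 22 = \left(-31 + 25\right) \left(\left(-147\right) \left(- \frac{1}{157}\right)\right) - 22 = \left(-6\right) \frac{147}{157} - 22 = - \frac{882}{157} - 22 = - \frac{4336}{157}$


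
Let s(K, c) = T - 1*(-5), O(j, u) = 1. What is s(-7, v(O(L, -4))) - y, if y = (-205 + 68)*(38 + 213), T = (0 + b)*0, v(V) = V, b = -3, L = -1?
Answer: 34392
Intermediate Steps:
T = 0 (T = (0 - 3)*0 = -3*0 = 0)
s(K, c) = 5 (s(K, c) = 0 - 1*(-5) = 0 + 5 = 5)
y = -34387 (y = -137*251 = -34387)
s(-7, v(O(L, -4))) - y = 5 - 1*(-34387) = 5 + 34387 = 34392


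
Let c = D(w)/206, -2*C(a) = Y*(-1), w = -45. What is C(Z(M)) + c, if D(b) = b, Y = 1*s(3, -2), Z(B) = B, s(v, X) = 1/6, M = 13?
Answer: -167/1236 ≈ -0.13511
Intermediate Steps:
s(v, X) = ⅙
Y = ⅙ (Y = 1*(⅙) = ⅙ ≈ 0.16667)
C(a) = 1/12 (C(a) = -(-1)/12 = -½*(-⅙) = 1/12)
c = -45/206 ≈ -0.21845
C(Z(M)) + c = 1/12 - 45/206 = -167/1236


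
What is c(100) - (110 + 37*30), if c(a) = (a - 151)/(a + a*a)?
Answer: -12322051/10100 ≈ -1220.0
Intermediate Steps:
c(a) = (-151 + a)/(a + a²)
c(100) - (110 + 37*30) = (-151 + 100)/(100*(1 + 100)) - (110 + 37*30) = (1/100)*(-51)/101 - (110 + 1110) = (1/100)*(1/101)*(-51) - 1*1220 = -51/10100 - 1220 = -12322051/10100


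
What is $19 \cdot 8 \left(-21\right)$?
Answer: $-3192$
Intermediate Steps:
$19 \cdot 8 \left(-21\right) = 152 \left(-21\right) = -3192$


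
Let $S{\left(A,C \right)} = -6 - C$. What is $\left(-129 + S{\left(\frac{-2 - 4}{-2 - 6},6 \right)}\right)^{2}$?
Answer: $19881$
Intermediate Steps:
$\left(-129 + S{\left(\frac{-2 - 4}{-2 - 6},6 \right)}\right)^{2} = \left(-129 - 12\right)^{2} = \left(-141\right)^{2} = 19881$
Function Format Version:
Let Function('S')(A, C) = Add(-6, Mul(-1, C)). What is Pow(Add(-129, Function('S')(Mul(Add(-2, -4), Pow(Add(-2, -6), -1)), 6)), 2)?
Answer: 19881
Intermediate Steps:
Pow(Add(-129, Function('S')(Mul(Add(-2, -4), Pow(Add(-2, -6), -1)), 6)), 2) = Pow(Add(-129, Add(-6, Mul(-1, 6))), 2) = Pow(Add(-129, Add(-6, -6)), 2) = Pow(Add(-129, -12), 2) = Pow(-141, 2) = 19881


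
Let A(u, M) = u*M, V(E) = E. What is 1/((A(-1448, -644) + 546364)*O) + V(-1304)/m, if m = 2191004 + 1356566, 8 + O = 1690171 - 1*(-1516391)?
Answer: -237834340721571/647035255059564280 ≈ -0.00036758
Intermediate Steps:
A(u, M) = M*u
O = 3206554 (O = -8 + (1690171 - 1*(-1516391)) = -8 + (1690171 + 1516391) = -8 + 3206562 = 3206554)
m = 3547570
1/((A(-1448, -644) + 546364)*O) + V(-1304)/m = 1/((-644*(-1448) + 546364)*3206554) - 1304/3547570 = (1/3206554)/(932512 + 546364) - 1304*1/3547570 = (1/3206554)/1478876 - 652/1773785 = (1/1478876)*(1/3206554) - 652/1773785 = 1/4742095753304 - 652/1773785 = -237834340721571/647035255059564280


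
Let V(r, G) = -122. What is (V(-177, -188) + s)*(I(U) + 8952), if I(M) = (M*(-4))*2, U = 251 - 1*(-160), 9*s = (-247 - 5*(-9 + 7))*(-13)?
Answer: 1247968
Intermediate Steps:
s = 1027/3 (s = ((-247 - 5*(-9 + 7))*(-13))/9 = ((-247 - 5*(-2))*(-13))/9 = ((-247 + 10)*(-13))/9 = (-237*(-13))/9 = (⅑)*3081 = 1027/3 ≈ 342.33)
U = 411 (U = 251 + 160 = 411)
I(M) = -8*M (I(M) = -4*M*2 = -8*M)
(V(-177, -188) + s)*(I(U) + 8952) = (-122 + 1027/3)*(-8*411 + 8952) = 661*(-3288 + 8952)/3 = (661/3)*5664 = 1247968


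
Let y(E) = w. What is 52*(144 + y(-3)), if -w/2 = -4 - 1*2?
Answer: 8112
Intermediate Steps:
w = 12 (w = -2*(-4 - 1*2) = -2*(-4 - 2) = -2*(-6) = 12)
y(E) = 12
52*(144 + y(-3)) = 52*(144 + 12) = 52*156 = 8112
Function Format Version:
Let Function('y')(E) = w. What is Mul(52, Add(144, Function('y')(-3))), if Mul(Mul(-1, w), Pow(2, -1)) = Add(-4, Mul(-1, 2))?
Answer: 8112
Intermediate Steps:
w = 12 (w = Mul(-2, Add(-4, Mul(-1, 2))) = Mul(-2, Add(-4, -2)) = Mul(-2, -6) = 12)
Function('y')(E) = 12
Mul(52, Add(144, Function('y')(-3))) = Mul(52, Add(144, 12)) = Mul(52, 156) = 8112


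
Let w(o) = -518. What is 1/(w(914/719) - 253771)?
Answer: -1/254289 ≈ -3.9325e-6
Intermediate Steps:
1/(w(914/719) - 253771) = 1/(-518 - 253771) = 1/(-254289) = -1/254289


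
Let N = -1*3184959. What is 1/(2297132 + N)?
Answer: -1/887827 ≈ -1.1263e-6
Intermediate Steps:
N = -3184959
1/(2297132 + N) = 1/(2297132 - 3184959) = 1/(-887827) = -1/887827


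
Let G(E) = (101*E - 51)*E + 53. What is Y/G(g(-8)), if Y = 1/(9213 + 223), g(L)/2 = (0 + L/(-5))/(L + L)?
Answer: 25/15861916 ≈ 1.5761e-6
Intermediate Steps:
g(L) = -1/5 (g(L) = 2*((0 + L/(-5))/(L + L)) = 2*((0 + L*(-1/5))/((2*L))) = 2*((0 - L/5)*(1/(2*L))) = 2*((-L/5)*(1/(2*L))) = 2*(-1/10) = -1/5)
Y = 1/9436 ≈ 0.00010598
G(E) = 53 + E*(-51 + 101*E) (G(E) = (-51 + 101*E)*E + 53 = E*(-51 + 101*E) + 53 = 53 + E*(-51 + 101*E))
Y/G(g(-8)) = 1/(9436*(53 - 51*(-1/5) + 101*(-1/5)**2)) = 1/(9436*(53 + 51/5 + 101*(1/25))) = 1/(9436*(53 + 51/5 + 101/25)) = 1/(9436*(1681/25)) = (1/9436)*(25/1681) = 25/15861916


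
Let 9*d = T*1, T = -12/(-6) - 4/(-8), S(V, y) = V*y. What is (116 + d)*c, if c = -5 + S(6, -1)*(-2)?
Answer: 14651/18 ≈ 813.94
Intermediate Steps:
T = 5/2 (T = -12*(-⅙) - 4*(-⅛) = 2 + ½ = 5/2 ≈ 2.5000)
c = 7 (c = -5 + (6*(-1))*(-2) = -5 - 6*(-2) = -5 + 12 = 7)
d = 5/18 (d = ((5/2)*1)/9 = (⅑)*(5/2) = 5/18 ≈ 0.27778)
(116 + d)*c = (116 + 5/18)*7 = (2093/18)*7 = 14651/18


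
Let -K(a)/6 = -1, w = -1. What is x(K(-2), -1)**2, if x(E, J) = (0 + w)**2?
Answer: 1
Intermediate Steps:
K(a) = 6 (K(a) = -6*(-1) = 6)
x(E, J) = 1 (x(E, J) = (0 - 1)**2 = (-1)**2 = 1)
x(K(-2), -1)**2 = 1**2 = 1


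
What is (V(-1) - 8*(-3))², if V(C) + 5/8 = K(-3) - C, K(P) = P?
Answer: 29241/64 ≈ 456.89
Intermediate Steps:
V(C) = -29/8 - C (V(C) = -5/8 + (-3 - C) = -29/8 - C)
(V(-1) - 8*(-3))² = ((-29/8 - 1*(-1)) - 8*(-3))² = ((-29/8 + 1) + 24)² = (-21/8 + 24)² = (171/8)² = 29241/64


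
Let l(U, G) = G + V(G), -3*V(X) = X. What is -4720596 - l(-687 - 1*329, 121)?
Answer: -14162030/3 ≈ -4.7207e+6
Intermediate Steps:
V(X) = -X/3
l(U, G) = 2*G/3 (l(U, G) = G - G/3 = 2*G/3)
-4720596 - l(-687 - 1*329, 121) = -4720596 - 2*121/3 = -4720596 - 1*242/3 = -4720596 - 242/3 = -14162030/3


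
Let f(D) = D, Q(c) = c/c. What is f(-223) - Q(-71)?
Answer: -224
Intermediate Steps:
Q(c) = 1
f(-223) - Q(-71) = -223 - 1*1 = -223 - 1 = -224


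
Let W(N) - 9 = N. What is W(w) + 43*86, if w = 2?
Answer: 3709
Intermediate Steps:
W(N) = 9 + N
W(w) + 43*86 = (9 + 2) + 43*86 = 11 + 3698 = 3709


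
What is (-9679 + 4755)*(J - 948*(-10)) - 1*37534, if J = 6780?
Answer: -80101774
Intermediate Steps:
(-9679 + 4755)*(J - 948*(-10)) - 1*37534 = (-9679 + 4755)*(6780 - 948*(-10)) - 1*37534 = -4924*(6780 + 9480) - 37534 = -4924*16260 - 37534 = -80064240 - 37534 = -80101774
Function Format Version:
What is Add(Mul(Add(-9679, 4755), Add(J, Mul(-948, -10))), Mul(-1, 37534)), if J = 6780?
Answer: -80101774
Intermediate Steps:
Add(Mul(Add(-9679, 4755), Add(J, Mul(-948, -10))), Mul(-1, 37534)) = Add(Mul(Add(-9679, 4755), Add(6780, Mul(-948, -10))), Mul(-1, 37534)) = Add(Mul(-4924, Add(6780, 9480)), -37534) = Add(Mul(-4924, 16260), -37534) = Add(-80064240, -37534) = -80101774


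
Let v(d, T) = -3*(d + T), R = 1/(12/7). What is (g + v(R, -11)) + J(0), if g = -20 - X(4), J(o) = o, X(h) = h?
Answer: 29/4 ≈ 7.2500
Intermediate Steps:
R = 7/12 (R = 1/(12*(1/7)) = 1/(12/7) = 7/12 ≈ 0.58333)
v(d, T) = -3*T - 3*d (v(d, T) = -3*(T + d) = -3*T - 3*d)
g = -24 (g = -20 - 1*4 = -20 - 4 = -24)
(g + v(R, -11)) + J(0) = (-24 + (-3*(-11) - 3*7/12)) + 0 = (-24 + (33 - 7/4)) + 0 = (-24 + 125/4) + 0 = 29/4 + 0 = 29/4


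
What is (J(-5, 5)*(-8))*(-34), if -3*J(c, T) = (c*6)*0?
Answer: 0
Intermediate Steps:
J(c, T) = 0 (J(c, T) = -c*6*0/3 = -6*c*0/3 = -⅓*0 = 0)
(J(-5, 5)*(-8))*(-34) = (0*(-8))*(-34) = 0*(-34) = 0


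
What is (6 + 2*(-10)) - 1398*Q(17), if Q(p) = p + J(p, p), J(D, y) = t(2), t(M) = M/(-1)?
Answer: -20984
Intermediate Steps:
t(M) = -M (t(M) = M*(-1) = -M)
J(D, y) = -2 (J(D, y) = -1*2 = -2)
Q(p) = -2 + p (Q(p) = p - 2 = -2 + p)
(6 + 2*(-10)) - 1398*Q(17) = (6 + 2*(-10)) - 1398*(-2 + 17) = (6 - 20) - 1398*15 = -14 - 20970 = -20984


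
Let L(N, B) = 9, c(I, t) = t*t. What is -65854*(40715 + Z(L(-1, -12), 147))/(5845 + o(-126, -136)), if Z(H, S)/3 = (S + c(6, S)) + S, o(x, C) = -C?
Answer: -7008446096/5981 ≈ -1.1718e+6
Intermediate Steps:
c(I, t) = t²
Z(H, S) = 3*S² + 6*S (Z(H, S) = 3*((S + S²) + S) = 3*(S² + 2*S) = 3*S² + 6*S)
-65854*(40715 + Z(L(-1, -12), 147))/(5845 + o(-126, -136)) = -65854*(40715 + 3*147*(2 + 147))/(5845 - 1*(-136)) = -65854*(40715 + 3*147*149)/(5845 + 136) = -65854/(5981/(40715 + 65709)) = -65854/(5981/106424) = -65854/(5981*(1/106424)) = -65854/5981/106424 = -65854*106424/5981 = -7008446096/5981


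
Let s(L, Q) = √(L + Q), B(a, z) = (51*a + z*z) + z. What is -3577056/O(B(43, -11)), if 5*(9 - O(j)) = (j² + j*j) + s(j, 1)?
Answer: 17885280/10607621 ≈ 1.6861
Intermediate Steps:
B(a, z) = z + z² + 51*a (B(a, z) = (51*a + z²) + z = (z² + 51*a) + z = z + z² + 51*a)
O(j) = 9 - 2*j²/5 - √(1 + j)/5 (O(j) = 9 - ((j² + j*j) + √(j + 1))/5 = 9 - ((j² + j²) + √(1 + j))/5 = 9 - (2*j² + √(1 + j))/5 = 9 - (√(1 + j) + 2*j²)/5 = 9 + (-2*j²/5 - √(1 + j)/5) = 9 - 2*j²/5 - √(1 + j)/5)
-3577056/O(B(43, -11)) = -3577056/(9 - 2*(-11 + (-11)² + 51*43)²/5 - √(1 + (-11 + (-11)² + 51*43))/5) = -3577056/(9 - 2*(-11 + 121 + 2193)²/5 - √(1 + (-11 + 121 + 2193))/5) = -3577056/(9 - ⅖*2303² - √(1 + 2303)/5) = -3577056/(9 - ⅖*5303809 - √2304/5) = -3577056/(9 - 10607618/5 - ⅕*48) = -3577056/(9 - 10607618/5 - 48/5) = -3577056/(-10607621/5) = -3577056*(-5/10607621) = 17885280/10607621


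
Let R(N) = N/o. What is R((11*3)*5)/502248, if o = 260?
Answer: 11/8705632 ≈ 1.2636e-6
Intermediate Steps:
R(N) = N/260
R((11*3)*5)/502248 = (((11*3)*5)/260)/502248 = ((33*5)/260)*(1/502248) = ((1/260)*165)*(1/502248) = (33/52)*(1/502248) = 11/8705632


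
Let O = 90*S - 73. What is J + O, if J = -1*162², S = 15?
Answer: -24967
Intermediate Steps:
J = -26244 (J = -1*26244 = -26244)
O = 1277 (O = 90*15 - 73 = 1350 - 73 = 1277)
J + O = -26244 + 1277 = -24967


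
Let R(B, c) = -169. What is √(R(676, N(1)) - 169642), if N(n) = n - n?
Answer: I*√169811 ≈ 412.08*I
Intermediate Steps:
N(n) = 0
√(R(676, N(1)) - 169642) = √(-169 - 169642) = √(-169811) = I*√169811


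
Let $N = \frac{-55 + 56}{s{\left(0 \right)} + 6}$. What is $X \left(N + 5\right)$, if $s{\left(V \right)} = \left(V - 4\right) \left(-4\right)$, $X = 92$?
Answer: $\frac{5106}{11} \approx 464.18$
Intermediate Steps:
$s{\left(V \right)} = 16 - 4 V$ ($s{\left(V \right)} = \left(-4 + V\right) \left(-4\right) = 16 - 4 V$)
$N = \frac{1}{22}$ ($N = \frac{-55 + 56}{\left(16 - 0\right) + 6} = 1 \frac{1}{\left(16 + 0\right) + 6} = 1 \frac{1}{16 + 6} = 1 \cdot \frac{1}{22} = \frac{1}{22} \approx 0.045455$)
$X \left(N + 5\right) = 92 \left(\frac{1}{22} + 5\right) = 92 \cdot \frac{111}{22} = \frac{5106}{11}$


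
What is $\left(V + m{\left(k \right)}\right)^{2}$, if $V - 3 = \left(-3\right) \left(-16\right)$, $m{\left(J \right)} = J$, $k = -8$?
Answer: $1849$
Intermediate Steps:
$V = 51$ ($V = 3 - -48 = 3 + 48 = 51$)
$\left(V + m{\left(k \right)}\right)^{2} = \left(51 - 8\right)^{2} = 43^{2} = 1849$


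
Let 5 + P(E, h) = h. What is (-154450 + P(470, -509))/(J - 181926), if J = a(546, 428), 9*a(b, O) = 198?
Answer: 38741/45476 ≈ 0.85190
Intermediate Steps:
a(b, O) = 22 (a(b, O) = (1/9)*198 = 22)
P(E, h) = -5 + h
J = 22
(-154450 + P(470, -509))/(J - 181926) = (-154450 + (-5 - 509))/(22 - 181926) = (-154450 - 514)/(-181904) = -154964*(-1/181904) = 38741/45476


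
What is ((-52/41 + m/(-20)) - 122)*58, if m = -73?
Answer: -2844523/410 ≈ -6937.9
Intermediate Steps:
((-52/41 + m/(-20)) - 122)*58 = ((-52/41 - 73/(-20)) - 122)*58 = ((-52*1/41 - 73*(-1/20)) - 122)*58 = ((-52/41 + 73/20) - 122)*58 = (1953/820 - 122)*58 = -98087/820*58 = -2844523/410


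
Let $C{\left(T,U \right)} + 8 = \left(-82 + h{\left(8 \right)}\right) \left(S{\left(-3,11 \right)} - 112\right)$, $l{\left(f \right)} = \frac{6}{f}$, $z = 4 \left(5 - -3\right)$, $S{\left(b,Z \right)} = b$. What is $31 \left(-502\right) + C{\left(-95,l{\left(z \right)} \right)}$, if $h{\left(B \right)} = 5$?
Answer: $-6715$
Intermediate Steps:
$z = 32$ ($z = 4 \left(5 + 3\right) = 4 \cdot 8 = 32$)
$C{\left(T,U \right)} = 8847$ ($C{\left(T,U \right)} = -8 + \left(-82 + 5\right) \left(-3 - 112\right) = -8 - -8855 = -8 + 8855 = 8847$)
$31 \left(-502\right) + C{\left(-95,l{\left(z \right)} \right)} = 31 \left(-502\right) + 8847 = -15562 + 8847 = -6715$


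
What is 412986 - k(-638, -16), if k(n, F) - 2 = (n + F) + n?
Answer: 414276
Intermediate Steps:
k(n, F) = 2 + F + 2*n (k(n, F) = 2 + ((n + F) + n) = 2 + ((F + n) + n) = 2 + (F + 2*n) = 2 + F + 2*n)
412986 - k(-638, -16) = 412986 - (2 - 16 + 2*(-638)) = 412986 - (2 - 16 - 1276) = 412986 - 1*(-1290) = 412986 + 1290 = 414276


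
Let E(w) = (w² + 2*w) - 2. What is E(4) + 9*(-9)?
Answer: -59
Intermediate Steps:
E(w) = -2 + w² + 2*w
E(4) + 9*(-9) = (-2 + 4² + 2*4) + 9*(-9) = (-2 + 16 + 8) - 81 = 22 - 81 = -59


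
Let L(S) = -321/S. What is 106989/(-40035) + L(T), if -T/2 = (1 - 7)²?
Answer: 572003/320280 ≈ 1.7859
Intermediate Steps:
T = -72 (T = -2*(1 - 7)² = -2*(-6)² = -2*36 = -72)
106989/(-40035) + L(T) = 106989/(-40035) - 321/(-72) = 106989*(-1/40035) - 321*(-1/72) = -35663/13345 + 107/24 = 572003/320280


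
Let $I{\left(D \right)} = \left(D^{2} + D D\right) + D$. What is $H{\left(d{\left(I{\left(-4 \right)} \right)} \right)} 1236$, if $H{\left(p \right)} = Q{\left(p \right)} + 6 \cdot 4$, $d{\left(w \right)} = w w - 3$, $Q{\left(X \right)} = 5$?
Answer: $35844$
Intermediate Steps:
$I{\left(D \right)} = D + 2 D^{2}$ ($I{\left(D \right)} = \left(D^{2} + D^{2}\right) + D = 2 D^{2} + D = D + 2 D^{2}$)
$d{\left(w \right)} = -3 + w^{2}$ ($d{\left(w \right)} = w^{2} - 3 = -3 + w^{2}$)
$H{\left(p \right)} = 29$ ($H{\left(p \right)} = 5 + 6 \cdot 4 = 5 + 24 = 29$)
$H{\left(d{\left(I{\left(-4 \right)} \right)} \right)} 1236 = 29 \cdot 1236 = 35844$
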